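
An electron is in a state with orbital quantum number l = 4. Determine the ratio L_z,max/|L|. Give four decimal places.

L_z,max/|L| = 0.8944

|L| = 2√5 ℏ ≈ 4.4721ℏ, while L_z,max = lℏ = 4ℏ.
L_z,max/|L| = 4/√20 = 0.8944.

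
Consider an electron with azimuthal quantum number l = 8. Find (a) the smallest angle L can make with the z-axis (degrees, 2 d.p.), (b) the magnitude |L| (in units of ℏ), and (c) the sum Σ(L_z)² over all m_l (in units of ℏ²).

cos θ_min = 8/√72, so θ_min ≈ 19.47°.
|L| = ℏ√(8·9) = 6√2 ℏ ≈ 8.485ℏ.
Σ m_l² = 408, so Σ(L_z)² = 408 ℏ².

θ_min ≈ 19.47°; |L| = 6√2 ℏ ≈ 8.485ℏ; Σ(L_z)² = 408 ℏ²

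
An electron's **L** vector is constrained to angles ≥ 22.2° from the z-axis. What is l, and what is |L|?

l = 6, |L| = √42 ℏ ≈ 6.481ℏ

cos θ_min = l/√(l(l+1)) = √(l/(l+1)), so l/(l+1) = cos²(22.2°) = 0.8572.
Thus l = 0.8572/(1 − 0.8572) ≈ 6.
Then |L| = ℏ√(6·7) = √42 ℏ.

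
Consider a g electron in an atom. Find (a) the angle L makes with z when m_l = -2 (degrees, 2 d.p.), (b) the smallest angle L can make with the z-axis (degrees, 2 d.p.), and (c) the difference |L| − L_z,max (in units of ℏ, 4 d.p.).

G corresponds to l = 4.
For m_l = -2: cos θ = -2/√20, θ ≈ 116.57°.
cos θ_min = 4/√20, so θ_min ≈ 26.57°.
|L| − L_z,max = (2√5 − 4)ℏ ≈ 0.4721ℏ.

θ(m_l=-2) ≈ 116.57°; θ_min ≈ 26.57°; |L|−L_z,max ≈ 0.4721ℏ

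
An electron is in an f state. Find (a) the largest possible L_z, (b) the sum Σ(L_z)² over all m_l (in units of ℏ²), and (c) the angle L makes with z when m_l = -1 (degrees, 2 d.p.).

L_z,max = 3ℏ; Σ(L_z)² = 28 ℏ²; θ(m_l=-1) ≈ 106.78°

The letter f corresponds to l = 3.
L_z,max = lℏ = 3ℏ.
Σ m_l² = 28, so Σ(L_z)² = 28 ℏ².
For m_l = -1: cos θ = -1/√12, θ ≈ 106.78°.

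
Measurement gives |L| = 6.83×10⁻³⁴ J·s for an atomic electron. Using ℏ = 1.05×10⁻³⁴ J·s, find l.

|L|/ℏ = (6.83×10⁻³⁴)/(1.05×10⁻³⁴) ≈ 6.505.
(|L|/ℏ)² = l(l+1) ≈ 42.31 ⇒ l = 6.

l = 6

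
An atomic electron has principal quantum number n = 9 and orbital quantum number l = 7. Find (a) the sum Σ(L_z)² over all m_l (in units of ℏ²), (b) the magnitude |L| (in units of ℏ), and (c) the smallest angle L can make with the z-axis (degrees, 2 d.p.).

Σ m_l² = 280, so Σ(L_z)² = 280 ℏ².
|L| = ℏ√(7·8) = 2√14 ℏ ≈ 7.483ℏ.
cos θ_min = 7/√56, so θ_min ≈ 20.70°.

Σ(L_z)² = 280 ℏ²; |L| = 2√14 ℏ ≈ 7.483ℏ; θ_min ≈ 20.70°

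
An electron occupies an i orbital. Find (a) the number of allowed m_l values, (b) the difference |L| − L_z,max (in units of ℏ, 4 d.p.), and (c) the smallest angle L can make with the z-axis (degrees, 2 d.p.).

13 values; |L|−L_z,max ≈ 0.4807ℏ; θ_min ≈ 22.21°

An i state has l = 6.
There are 2l+1 = 13 values of m_l.
|L| − L_z,max = (√42 − 6)ℏ ≈ 0.4807ℏ.
cos θ_min = 6/√42, so θ_min ≈ 22.21°.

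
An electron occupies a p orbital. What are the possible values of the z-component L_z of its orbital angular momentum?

The letter p corresponds to l = 1.
L_z = m_l ℏ with m_l ranging from −l to +l in integer steps.
For l = 1: m_l ∈ {-1, 0, 1}.

L_z ∈ {−ℏ, 0, ℏ}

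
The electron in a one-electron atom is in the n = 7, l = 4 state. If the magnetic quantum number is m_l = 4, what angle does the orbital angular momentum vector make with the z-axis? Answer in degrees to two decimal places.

θ ≈ 26.57°

|L|² = l(l+1)ℏ² = 20ℏ², so |L| = 2√5 ℏ.
L_z = m_l ℏ = 4ℏ.
cos θ = L_z/|L| = 4/√20, so θ ≈ 26.57°.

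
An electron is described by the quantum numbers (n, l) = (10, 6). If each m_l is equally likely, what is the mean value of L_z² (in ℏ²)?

m_l ∈ {-6, -5, -4, -3, -2, -1, 0, 1, 2, 3, 4, 5, 6}.
Average of L_z² over 13 states: 182/13 ℏ² = 14 ℏ².

⟨L_z²⟩ = 14 ℏ²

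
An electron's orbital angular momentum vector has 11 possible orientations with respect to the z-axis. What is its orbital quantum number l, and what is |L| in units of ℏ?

11 = 2l + 1, so l = (11−1)/2 = 5.
Then |L| = √(l(l+1)) ℏ = √30 ℏ.

l = 5, |L| = √30 ℏ ≈ 5.477ℏ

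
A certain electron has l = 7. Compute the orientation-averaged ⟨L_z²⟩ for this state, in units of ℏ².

m_l ∈ {-7, -6, -5, -4, -3, -2, -1, 0, 1, 2, 3, 4, 5, 6, 7}.
⟨L_z²⟩ = ℏ²·l(l+1)/3 = 18.67ℏ².

⟨L_z²⟩ = 18.67 ℏ²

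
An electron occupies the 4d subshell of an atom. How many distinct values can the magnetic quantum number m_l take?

5

4d means n = 4, l = 2.
The number of m_l values is 2l + 1 = 2·2 + 1 = 5.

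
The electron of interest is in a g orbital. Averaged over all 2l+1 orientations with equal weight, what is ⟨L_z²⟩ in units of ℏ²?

⟨L_z²⟩ = 6.667 ℏ²

G corresponds to l = 4.
m_l ∈ {-4, -3, -2, -1, 0, 1, 2, 3, 4}.
⟨L_z²⟩ = ℏ²·l(l+1)/3 = 6.667ℏ².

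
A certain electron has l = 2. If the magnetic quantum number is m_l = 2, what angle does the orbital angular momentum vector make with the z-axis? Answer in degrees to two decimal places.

θ ≈ 35.26°

|L|² = l(l+1)ℏ² = 6ℏ², so |L| = √6 ℏ.
L_z = m_l ℏ = 2ℏ.
cos θ = L_z/|L| = 2/√6, so θ ≈ 35.26°.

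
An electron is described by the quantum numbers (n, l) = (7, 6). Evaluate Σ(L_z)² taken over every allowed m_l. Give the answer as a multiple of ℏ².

m_l runs from −6 to 6, i.e. {-6, -5, -4, -3, -2, -1, 0, 1, 2, 3, 4, 5, 6}.
Σ m_l² = l(l+1)(2l+1)/3 = 6·7·13/3 = 182.

Σ(L_z)² = 182 ℏ²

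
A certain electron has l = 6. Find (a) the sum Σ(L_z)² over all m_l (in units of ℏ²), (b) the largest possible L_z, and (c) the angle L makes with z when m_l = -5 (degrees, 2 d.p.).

Σ m_l² = 182, so Σ(L_z)² = 182 ℏ².
L_z,max = lℏ = 6ℏ.
For m_l = -5: cos θ = -5/√42, θ ≈ 140.49°.

Σ(L_z)² = 182 ℏ²; L_z,max = 6ℏ; θ(m_l=-5) ≈ 140.49°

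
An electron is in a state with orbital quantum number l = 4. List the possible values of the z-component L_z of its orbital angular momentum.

L_z = m_l ℏ with m_l ranging from −l to +l in integer steps.
For l = 4: m_l ∈ {-4, -3, -2, -1, 0, 1, 2, 3, 4}.

L_z ∈ {−4ℏ, −3ℏ, −2ℏ, −ℏ, 0, ℏ, 2ℏ, 3ℏ, 4ℏ}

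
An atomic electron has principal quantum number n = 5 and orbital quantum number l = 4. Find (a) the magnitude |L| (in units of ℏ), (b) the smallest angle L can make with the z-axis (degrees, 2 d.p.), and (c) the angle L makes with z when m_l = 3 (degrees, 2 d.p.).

|L| = 2√5 ℏ ≈ 4.472ℏ; θ_min ≈ 26.57°; θ(m_l=3) ≈ 47.87°

|L| = ℏ√(4·5) = 2√5 ℏ ≈ 4.472ℏ.
cos θ_min = 4/√20, so θ_min ≈ 26.57°.
For m_l = 3: cos θ = 3/√20, θ ≈ 47.87°.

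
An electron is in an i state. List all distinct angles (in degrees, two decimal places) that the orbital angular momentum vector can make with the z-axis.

An i state has l = 6.
|L| = ℏ√(l(l+1)) = √42 ℏ.
cos θ = m_l/√42 for each m_l ∈ {-6, -5, -4, -3, -2, -1, 0, 1, 2, 3, 4, 5, 6}.

θ ∈ {22.21°, 39.51°, 51.89°, 62.42°, 72.02°, 81.12°, 90.00°, 98.88°, 107.98°, 117.58°, 128.11°, 140.49°, 157.79°}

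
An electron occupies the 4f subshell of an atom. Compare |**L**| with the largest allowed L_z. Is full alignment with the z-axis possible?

4f means n = 4, l = 3.
|L| = 2√3 ℏ ≈ 3.4641ℏ, while L_z,max = lℏ = 3ℏ.
Since |L| > L_z,max, the vector can never point exactly along z; the closest it comes is θ_min = arccos(3/√12) ≈ 30.0°.

No: L_z,max = 3ℏ < |L| = 2√3 ℏ ≈ 3.464ℏ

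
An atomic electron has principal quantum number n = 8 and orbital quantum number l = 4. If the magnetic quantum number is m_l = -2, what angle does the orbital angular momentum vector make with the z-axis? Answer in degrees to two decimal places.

|L| = ℏ√(l(l+1)) = 2√5 ℏ.
L_z = m_l ℏ = −2ℏ.
cos θ = L_z/|L| = -2/√20, so θ ≈ 116.57°.

θ ≈ 116.57°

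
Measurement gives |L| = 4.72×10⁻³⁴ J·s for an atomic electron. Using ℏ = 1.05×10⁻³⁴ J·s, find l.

l = 4

Dividing by ℏ: |L|/ℏ ≈ 4.495.
Set l(l+1) = 20.21; the integer solution is l = 4.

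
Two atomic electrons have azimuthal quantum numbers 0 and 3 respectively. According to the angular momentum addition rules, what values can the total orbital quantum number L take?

By the triangle rule, |l₁ − l₂| ≤ L ≤ l₁ + l₂.
Allowed values: L = 3.

L = 3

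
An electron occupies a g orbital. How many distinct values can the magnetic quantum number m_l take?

9

A g state has l = 4.
The number of m_l values is 2l + 1 = 2·4 + 1 = 9.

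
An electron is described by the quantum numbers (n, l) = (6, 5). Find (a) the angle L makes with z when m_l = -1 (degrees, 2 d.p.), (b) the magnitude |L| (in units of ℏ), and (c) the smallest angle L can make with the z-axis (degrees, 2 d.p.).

θ(m_l=-1) ≈ 100.52°; |L| = √30 ℏ ≈ 5.477ℏ; θ_min ≈ 24.09°

For m_l = -1: cos θ = -1/√30, θ ≈ 100.52°.
|L| = ℏ√(5·6) = √30 ℏ ≈ 5.477ℏ.
cos θ_min = 5/√30, so θ_min ≈ 24.09°.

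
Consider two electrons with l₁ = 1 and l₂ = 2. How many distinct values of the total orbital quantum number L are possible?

The total orbital quantum number L ranges from |l₁ − l₂| to l₁ + l₂ in integer steps.
Allowed values: L = 1, 2, 3.
That is 3 values.

3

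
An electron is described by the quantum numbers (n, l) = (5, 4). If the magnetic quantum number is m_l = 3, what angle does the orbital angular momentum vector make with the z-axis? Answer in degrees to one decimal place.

|L| = √(l(l+1)) ℏ = 2√5 ℏ.
L_z = m_l ℏ = 3ℏ.
cos θ = L_z/|L| = 3/√20, so θ ≈ 47.9°.

θ ≈ 47.9°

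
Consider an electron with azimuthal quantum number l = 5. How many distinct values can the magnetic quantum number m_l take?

The number of m_l values is 2l + 1 = 2·5 + 1 = 11.

11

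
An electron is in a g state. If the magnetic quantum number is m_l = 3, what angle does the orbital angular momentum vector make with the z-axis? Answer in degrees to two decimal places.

A g state has l = 4.
|L| = √(l(l+1)) ℏ = 2√5 ℏ.
L_z = m_l ℏ = 3ℏ.
cos θ = L_z/|L| = 3/√20, so θ ≈ 47.87°.

θ ≈ 47.87°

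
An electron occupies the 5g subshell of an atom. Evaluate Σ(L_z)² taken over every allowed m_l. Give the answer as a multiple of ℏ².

Σ(L_z)² = 60 ℏ²

The 5g subshell has l = 4.
m_l runs from −4 to 4, i.e. {-4, -3, -2, -1, 0, 1, 2, 3, 4}.
Summing m² from −4 to 4: Σ m_l² = 60.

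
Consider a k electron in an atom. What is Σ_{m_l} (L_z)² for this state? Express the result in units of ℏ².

For a k orbital, l = 7.
m_l runs from −7 to 7, i.e. {-7, -6, -5, -4, -3, -2, -1, 0, 1, 2, 3, 4, 5, 6, 7}.
Summing m² from −7 to 7: Σ m_l² = 280.

Σ(L_z)² = 280 ℏ²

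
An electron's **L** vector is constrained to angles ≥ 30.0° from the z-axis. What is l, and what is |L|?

cos θ_min = l/√(l(l+1)) = √(l/(l+1)), so l/(l+1) = cos²(30.0°) = 0.7500.
Solving: l = 3.
Then |L| = ℏ√(3·4) = 2√3 ℏ.

l = 3, |L| = 2√3 ℏ ≈ 3.464ℏ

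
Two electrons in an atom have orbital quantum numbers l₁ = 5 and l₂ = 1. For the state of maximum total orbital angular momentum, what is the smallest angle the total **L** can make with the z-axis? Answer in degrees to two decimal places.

The total orbital quantum number L ranges from |l₁ − l₂| to l₁ + l₂ in integer steps.
Allowed values: L = 4, 5, 6.
The maximum is L = 6, with |L_tot| = ℏ√(6·7) = √42 ℏ.
The minimum angle with z is arccos(6/√42) ≈ 22.21°.

θ_min ≈ 22.21°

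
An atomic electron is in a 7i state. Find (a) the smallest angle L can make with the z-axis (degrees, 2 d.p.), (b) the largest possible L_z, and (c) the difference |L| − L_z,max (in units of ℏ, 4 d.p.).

For 7i, l = 6.
cos θ_min = 6/√42, so θ_min ≈ 22.21°.
L_z,max = lℏ = 6ℏ.
|L| − L_z,max = (√42 − 6)ℏ ≈ 0.4807ℏ.

θ_min ≈ 22.21°; L_z,max = 6ℏ; |L|−L_z,max ≈ 0.4807ℏ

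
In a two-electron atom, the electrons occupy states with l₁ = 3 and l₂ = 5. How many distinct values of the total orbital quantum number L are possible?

7

The total orbital quantum number L ranges from |l₁ − l₂| to l₁ + l₂ in integer steps.
Allowed values: L = 2, 3, 4, 5, 6, 7, 8.
That is 7 values.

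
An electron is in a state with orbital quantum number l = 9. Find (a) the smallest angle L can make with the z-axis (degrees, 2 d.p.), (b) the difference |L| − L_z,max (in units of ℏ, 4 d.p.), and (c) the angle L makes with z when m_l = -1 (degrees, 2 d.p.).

θ_min ≈ 18.43°; |L|−L_z,max ≈ 0.4868ℏ; θ(m_l=-1) ≈ 96.05°

cos θ_min = 9/√90, so θ_min ≈ 18.43°.
|L| − L_z,max = (3√10 − 9)ℏ ≈ 0.4868ℏ.
For m_l = -1: cos θ = -1/√90, θ ≈ 96.05°.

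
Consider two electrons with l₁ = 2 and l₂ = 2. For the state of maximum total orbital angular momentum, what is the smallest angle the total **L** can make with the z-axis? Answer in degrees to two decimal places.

θ_min ≈ 26.57°

The total orbital quantum number L ranges from |l₁ − l₂| to l₁ + l₂ in integer steps.
L ∈ {0, 1, 2, 3, 4}.
The maximum is L = 4, with |L_tot| = ℏ√(4·5) = 2√5 ℏ.
The minimum angle with z is arccos(4/√20) ≈ 26.57°.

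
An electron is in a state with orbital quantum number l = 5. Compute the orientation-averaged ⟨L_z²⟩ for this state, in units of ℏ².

The allowed m_l values are -5, -4, -3, -2, -1, 0, 1, 2, 3, 4, 5.
⟨L_z²⟩ = ℏ²·l(l+1)/3 = 10ℏ².

⟨L_z²⟩ = 10 ℏ²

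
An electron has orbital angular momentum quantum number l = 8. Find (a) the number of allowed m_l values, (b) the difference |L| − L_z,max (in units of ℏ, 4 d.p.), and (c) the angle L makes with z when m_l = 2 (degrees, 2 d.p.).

17 values; |L|−L_z,max ≈ 0.4853ℏ; θ(m_l=2) ≈ 76.37°

There are 2l+1 = 17 values of m_l.
|L| − L_z,max = (6√2 − 8)ℏ ≈ 0.4853ℏ.
For m_l = 2: cos θ = 2/√72, θ ≈ 76.37°.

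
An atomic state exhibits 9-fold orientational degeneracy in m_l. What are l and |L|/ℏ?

Since there are 2l+1 = 9 values of m_l, l = 4.
|L| = ℏ√(l(l+1)) = ℏ√(4·5) = 2√5 ℏ.

l = 4, |L| = 2√5 ℏ ≈ 4.472ℏ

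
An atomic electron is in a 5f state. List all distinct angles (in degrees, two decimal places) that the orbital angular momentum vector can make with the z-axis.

The 5f subshell has l = 3.
|L| = √(l(l+1)) ℏ = 2√3 ℏ.
cos θ = m_l/√12 for each m_l ∈ {-3, -2, -1, 0, 1, 2, 3}.

θ ∈ {30.00°, 54.74°, 73.22°, 90.00°, 106.78°, 125.26°, 150.00°}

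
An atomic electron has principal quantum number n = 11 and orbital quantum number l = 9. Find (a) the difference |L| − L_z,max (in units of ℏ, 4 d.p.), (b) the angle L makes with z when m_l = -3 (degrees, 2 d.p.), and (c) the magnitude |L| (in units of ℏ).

|L| − L_z,max = (3√10 − 9)ℏ ≈ 0.4868ℏ.
For m_l = -3: cos θ = -3/√90, θ ≈ 108.43°.
|L| = ℏ√(9·10) = 3√10 ℏ ≈ 9.487ℏ.

|L|−L_z,max ≈ 0.4868ℏ; θ(m_l=-3) ≈ 108.43°; |L| = 3√10 ℏ ≈ 9.487ℏ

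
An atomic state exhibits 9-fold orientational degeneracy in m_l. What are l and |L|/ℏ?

Since there are 2l+1 = 9 values of m_l, l = 4.
|L| = ℏ√(l(l+1)) = ℏ√(4·5) = 2√5 ℏ.

l = 4, |L| = 2√5 ℏ ≈ 4.472ℏ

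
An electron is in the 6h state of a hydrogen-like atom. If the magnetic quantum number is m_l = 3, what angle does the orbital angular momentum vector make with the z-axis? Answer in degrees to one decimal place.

θ ≈ 56.8°

For 6h, l = 5.
|L| = √(l(l+1)) ℏ = √30 ℏ.
L_z = m_l ℏ = 3ℏ.
cos θ = L_z/|L| = 3/√30, so θ ≈ 56.8°.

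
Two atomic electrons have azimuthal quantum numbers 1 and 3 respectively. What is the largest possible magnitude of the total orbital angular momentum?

By the triangle rule, |l₁ − l₂| ≤ L ≤ l₁ + l₂.
Allowed values: L = 2, 3, 4.
The largest magnitude corresponds to L = 4: |L_tot| = ℏ√(4·5) = 2√5 ℏ.

|L_tot|_max = 2√5 ℏ ≈ 4.472ℏ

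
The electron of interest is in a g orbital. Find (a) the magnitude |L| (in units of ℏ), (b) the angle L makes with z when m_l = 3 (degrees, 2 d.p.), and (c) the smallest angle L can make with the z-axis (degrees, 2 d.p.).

For a g orbital, l = 4.
|L| = ℏ√(4·5) = 2√5 ℏ ≈ 4.472ℏ.
For m_l = 3: cos θ = 3/√20, θ ≈ 47.87°.
cos θ_min = 4/√20, so θ_min ≈ 26.57°.

|L| = 2√5 ℏ ≈ 4.472ℏ; θ(m_l=3) ≈ 47.87°; θ_min ≈ 26.57°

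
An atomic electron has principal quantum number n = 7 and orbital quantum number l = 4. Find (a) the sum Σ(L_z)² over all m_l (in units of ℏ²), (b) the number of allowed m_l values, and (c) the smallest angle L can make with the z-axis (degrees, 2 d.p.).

Σ(L_z)² = 60 ℏ²; 9 values; θ_min ≈ 26.57°

Σ m_l² = 60, so Σ(L_z)² = 60 ℏ².
There are 2l+1 = 9 values of m_l.
cos θ_min = 4/√20, so θ_min ≈ 26.57°.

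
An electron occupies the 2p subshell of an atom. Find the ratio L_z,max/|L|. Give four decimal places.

2p means n = 2, l = 1.
|L| = √2 ℏ ≈ 1.4142ℏ, while L_z,max = lℏ = 1ℏ.
L_z,max/|L| = 1/√2 = 0.7071.

L_z,max/|L| = 0.7071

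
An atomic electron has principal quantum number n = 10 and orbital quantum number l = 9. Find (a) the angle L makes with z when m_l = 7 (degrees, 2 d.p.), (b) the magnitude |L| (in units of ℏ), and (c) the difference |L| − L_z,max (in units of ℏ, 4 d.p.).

θ(m_l=7) ≈ 42.45°; |L| = 3√10 ℏ ≈ 9.487ℏ; |L|−L_z,max ≈ 0.4868ℏ

For m_l = 7: cos θ = 7/√90, θ ≈ 42.45°.
|L| = ℏ√(9·10) = 3√10 ℏ ≈ 9.487ℏ.
|L| − L_z,max = (3√10 − 9)ℏ ≈ 0.4868ℏ.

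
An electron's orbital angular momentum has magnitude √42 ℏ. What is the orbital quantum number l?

l = 6

(|L|/ℏ)² = l(l+1) = 42.
The positive root is l = 6.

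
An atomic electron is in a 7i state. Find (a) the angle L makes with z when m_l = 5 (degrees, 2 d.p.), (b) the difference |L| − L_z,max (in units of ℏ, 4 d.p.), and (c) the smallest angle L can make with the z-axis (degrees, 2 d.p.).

The 7i subshell has l = 6.
For m_l = 5: cos θ = 5/√42, θ ≈ 39.51°.
|L| − L_z,max = (√42 − 6)ℏ ≈ 0.4807ℏ.
cos θ_min = 6/√42, so θ_min ≈ 22.21°.

θ(m_l=5) ≈ 39.51°; |L|−L_z,max ≈ 0.4807ℏ; θ_min ≈ 22.21°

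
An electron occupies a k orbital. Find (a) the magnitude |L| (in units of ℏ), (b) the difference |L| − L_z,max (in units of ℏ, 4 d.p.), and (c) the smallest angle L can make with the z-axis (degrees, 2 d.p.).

|L| = 2√14 ℏ ≈ 7.483ℏ; |L|−L_z,max ≈ 0.4833ℏ; θ_min ≈ 20.70°

The letter k corresponds to l = 7.
|L| = ℏ√(7·8) = 2√14 ℏ ≈ 7.483ℏ.
|L| − L_z,max = (2√14 − 7)ℏ ≈ 0.4833ℏ.
cos θ_min = 7/√56, so θ_min ≈ 20.70°.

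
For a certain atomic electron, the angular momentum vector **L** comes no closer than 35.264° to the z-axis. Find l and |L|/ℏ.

At minimum angle, m_l = l, so cos θ = l/√(l(l+1)); cos²θ = l/(l+1) = 0.6667.
Solving: l = 2.
Then |L| = ℏ√(2·3) = √6 ℏ.

l = 2, |L| = √6 ℏ ≈ 2.449ℏ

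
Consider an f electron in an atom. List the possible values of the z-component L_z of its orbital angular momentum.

L_z ∈ {−3ℏ, −2ℏ, −ℏ, 0, ℏ, 2ℏ, 3ℏ}

For an f orbital, l = 3.
L_z = m_l ℏ with m_l ranging from −l to +l in integer steps.
For l = 3: m_l ∈ {-3, -2, -1, 0, 1, 2, 3}.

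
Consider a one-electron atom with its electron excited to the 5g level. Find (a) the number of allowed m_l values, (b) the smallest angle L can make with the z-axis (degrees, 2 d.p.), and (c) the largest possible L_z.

The 5g level has l = 4.
There are 2l+1 = 9 values of m_l.
cos θ_min = 4/√20, so θ_min ≈ 26.57°.
L_z,max = lℏ = 4ℏ.

9 values; θ_min ≈ 26.57°; L_z,max = 4ℏ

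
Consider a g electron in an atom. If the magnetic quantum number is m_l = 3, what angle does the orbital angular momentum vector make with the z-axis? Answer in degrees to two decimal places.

θ ≈ 47.87°

For a g orbital, l = 4.
|L| = √(l(l+1)) ℏ = 2√5 ℏ.
L_z = m_l ℏ = 3ℏ.
cos θ = L_z/|L| = 3/√20, so θ ≈ 47.87°.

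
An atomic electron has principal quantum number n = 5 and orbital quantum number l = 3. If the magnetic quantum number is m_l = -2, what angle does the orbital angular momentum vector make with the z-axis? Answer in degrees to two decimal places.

θ ≈ 125.26°

|L|² = l(l+1)ℏ² = 12ℏ², so |L| = 2√3 ℏ.
L_z = m_l ℏ = −2ℏ.
cos θ = L_z/|L| = -2/√12, so θ ≈ 125.26°.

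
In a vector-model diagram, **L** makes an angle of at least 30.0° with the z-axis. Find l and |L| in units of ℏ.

l = 3, |L| = 2√3 ℏ ≈ 3.464ℏ

cos θ_min = l/√(l(l+1)) = √(l/(l+1)), so l/(l+1) = cos²(30.0°) = 0.7500.
Solving: l = 3.
Then |L| = ℏ√(3·4) = 2√3 ℏ.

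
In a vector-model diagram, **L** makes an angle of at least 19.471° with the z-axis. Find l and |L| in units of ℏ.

cos²θ_min = l/(l+1) = 0.8889.
Thus l = 0.8889/(1 − 0.8889) ≈ 8.
Then |L| = ℏ√(8·9) = 6√2 ℏ.

l = 8, |L| = 6√2 ℏ ≈ 8.485ℏ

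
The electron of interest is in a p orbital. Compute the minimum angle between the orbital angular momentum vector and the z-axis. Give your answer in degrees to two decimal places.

θ_min ≈ 45.00°

For a p orbital, l = 1.
|L|² = l(l+1)ℏ² = 2ℏ², so |L| = √2 ℏ.
The smallest angle corresponds to the largest L_z, i.e. m_l = l = 1, giving L_z = 1ℏ.
cos θ_min = 1/√2, so θ_min ≈ 45.00°.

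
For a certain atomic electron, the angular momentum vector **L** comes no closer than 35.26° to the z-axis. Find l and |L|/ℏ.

cos θ_min = l/√(l(l+1)) = √(l/(l+1)), so l/(l+1) = cos²(35.26°) = 0.6667.
Solving: l = 2.
Then |L| = ℏ√(2·3) = √6 ℏ.

l = 2, |L| = √6 ℏ ≈ 2.449ℏ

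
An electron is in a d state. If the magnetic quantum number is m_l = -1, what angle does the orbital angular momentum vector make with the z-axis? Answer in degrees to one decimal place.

θ ≈ 114.1°

A d state has l = 2.
|L|² = l(l+1)ℏ² = 6ℏ², so |L| = √6 ℏ.
L_z = m_l ℏ = −1ℏ.
cos θ = L_z/|L| = -1/√6, so θ ≈ 114.1°.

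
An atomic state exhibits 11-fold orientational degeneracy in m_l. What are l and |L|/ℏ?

l = 5, |L| = √30 ℏ ≈ 5.477ℏ

11 = 2l + 1, so l = (11−1)/2 = 5.
Then |L| = √(l(l+1)) ℏ = √30 ℏ.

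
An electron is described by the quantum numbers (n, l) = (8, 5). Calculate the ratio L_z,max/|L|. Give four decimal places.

|L| = √30 ℏ ≈ 5.4772ℏ, while L_z,max = lℏ = 5ℏ.
L_z,max/|L| = 5/√30 = 0.9129.

L_z,max/|L| = 0.9129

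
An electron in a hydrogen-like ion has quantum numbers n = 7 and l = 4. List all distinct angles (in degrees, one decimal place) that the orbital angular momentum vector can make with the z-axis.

θ ∈ {26.6°, 47.9°, 63.4°, 77.1°, 90.0°, 102.9°, 116.6°, 132.1°, 153.4°}

|L| = √(l(l+1)) ℏ = 2√5 ℏ.
cos θ = m_l/√20 for each m_l ∈ {-4, -3, -2, -1, 0, 1, 2, 3, 4}.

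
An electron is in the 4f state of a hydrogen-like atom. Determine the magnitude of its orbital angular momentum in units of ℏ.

|L| = 2√3 ℏ ≈ 3.464ℏ

The 4f subshell has l = 3.
|L| = ℏ√(l(l+1)) = ℏ√(3·4) = 2√3 ℏ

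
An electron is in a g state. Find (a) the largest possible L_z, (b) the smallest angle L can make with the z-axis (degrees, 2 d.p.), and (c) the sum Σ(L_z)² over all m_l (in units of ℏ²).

For a g orbital, l = 4.
L_z,max = lℏ = 4ℏ.
cos θ_min = 4/√20, so θ_min ≈ 26.57°.
Σ m_l² = 60, so Σ(L_z)² = 60 ℏ².

L_z,max = 4ℏ; θ_min ≈ 26.57°; Σ(L_z)² = 60 ℏ²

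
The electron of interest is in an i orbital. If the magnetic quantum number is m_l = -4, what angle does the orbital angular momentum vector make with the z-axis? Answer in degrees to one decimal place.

The letter i corresponds to l = 6.
|L| = √(l(l+1)) ℏ = √42 ℏ.
L_z = m_l ℏ = −4ℏ.
cos θ = L_z/|L| = -4/√42, so θ ≈ 128.1°.

θ ≈ 128.1°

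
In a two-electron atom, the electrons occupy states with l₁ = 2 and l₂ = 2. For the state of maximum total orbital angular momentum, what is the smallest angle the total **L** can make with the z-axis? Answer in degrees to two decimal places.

By the triangle rule, |l₁ − l₂| ≤ L ≤ l₁ + l₂.
So L can be 0, 1, 2, 3, 4.
The maximum is L = 4, with |L_tot| = ℏ√(4·5) = 2√5 ℏ.
The minimum angle with z is arccos(4/√20) ≈ 26.57°.

θ_min ≈ 26.57°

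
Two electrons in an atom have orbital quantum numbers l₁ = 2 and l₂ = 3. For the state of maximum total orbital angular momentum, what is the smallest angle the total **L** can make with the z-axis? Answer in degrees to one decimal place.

Angular momentum addition gives L = |l₁ − l₂|, …, l₁ + l₂.
Allowed values: L = 1, 2, 3, 4, 5.
The maximum is L = 5, with |L_tot| = ℏ√(5·6) = √30 ℏ.
The minimum angle with z is arccos(5/√30) ≈ 24.1°.

θ_min ≈ 24.1°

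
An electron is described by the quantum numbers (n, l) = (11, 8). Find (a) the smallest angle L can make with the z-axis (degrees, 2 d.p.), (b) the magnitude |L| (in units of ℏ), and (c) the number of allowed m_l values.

cos θ_min = 8/√72, so θ_min ≈ 19.47°.
|L| = ℏ√(8·9) = 6√2 ℏ ≈ 8.485ℏ.
There are 2l+1 = 17 values of m_l.

θ_min ≈ 19.47°; |L| = 6√2 ℏ ≈ 8.485ℏ; 17 values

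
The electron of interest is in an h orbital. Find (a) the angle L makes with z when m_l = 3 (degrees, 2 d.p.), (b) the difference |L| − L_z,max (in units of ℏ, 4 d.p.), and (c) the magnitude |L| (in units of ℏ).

For an h orbital, l = 5.
For m_l = 3: cos θ = 3/√30, θ ≈ 56.79°.
|L| − L_z,max = (√30 − 5)ℏ ≈ 0.4772ℏ.
|L| = ℏ√(5·6) = √30 ℏ ≈ 5.477ℏ.

θ(m_l=3) ≈ 56.79°; |L|−L_z,max ≈ 0.4772ℏ; |L| = √30 ℏ ≈ 5.477ℏ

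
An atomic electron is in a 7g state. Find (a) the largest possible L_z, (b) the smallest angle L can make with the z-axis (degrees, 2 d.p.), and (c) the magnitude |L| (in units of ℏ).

7g means n = 7, l = 4.
L_z,max = lℏ = 4ℏ.
cos θ_min = 4/√20, so θ_min ≈ 26.57°.
|L| = ℏ√(4·5) = 2√5 ℏ ≈ 4.472ℏ.

L_z,max = 4ℏ; θ_min ≈ 26.57°; |L| = 2√5 ℏ ≈ 4.472ℏ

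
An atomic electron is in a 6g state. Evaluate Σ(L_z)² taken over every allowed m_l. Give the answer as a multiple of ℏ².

The 6g subshell has l = 4.
m_l runs from −4 to 4, i.e. {-4, -3, -2, -1, 0, 1, 2, 3, 4}.
Σ m_l² = l(l+1)(2l+1)/3 = 4·5·9/3 = 60.

Σ(L_z)² = 60 ℏ²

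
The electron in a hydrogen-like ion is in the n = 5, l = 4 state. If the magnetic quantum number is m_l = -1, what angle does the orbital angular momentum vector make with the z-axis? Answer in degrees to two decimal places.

|L|² = l(l+1)ℏ² = 20ℏ², so |L| = 2√5 ℏ.
L_z = m_l ℏ = −1ℏ.
cos θ = L_z/|L| = -1/√20, so θ ≈ 102.92°.

θ ≈ 102.92°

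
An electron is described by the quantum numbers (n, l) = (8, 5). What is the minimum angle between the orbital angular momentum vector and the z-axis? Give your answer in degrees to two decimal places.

|L| = √(l(l+1)) ℏ = √30 ℏ.
The smallest angle corresponds to the largest L_z, i.e. m_l = l = 5, giving L_z = 5ℏ.
cos θ_min = 5/√30, so θ_min ≈ 24.09°.

θ_min ≈ 24.09°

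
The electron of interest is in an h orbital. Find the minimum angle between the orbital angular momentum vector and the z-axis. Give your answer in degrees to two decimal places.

H corresponds to l = 5.
|L|² = l(l+1)ℏ² = 30ℏ², so |L| = √30 ℏ.
The smallest angle corresponds to the largest L_z, i.e. m_l = l = 5, giving L_z = 5ℏ.
cos θ_min = 5/√30, so θ_min ≈ 24.09°.

θ_min ≈ 24.09°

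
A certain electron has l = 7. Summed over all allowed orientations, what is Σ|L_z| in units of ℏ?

Σ|L_z| = 56 ℏ

m_l runs from −7 to 7, i.e. {-7, -6, -5, -4, -3, -2, -1, 0, 1, 2, 3, 4, 5, 6, 7}.
Σ|m_l| = l(l+1) = 56.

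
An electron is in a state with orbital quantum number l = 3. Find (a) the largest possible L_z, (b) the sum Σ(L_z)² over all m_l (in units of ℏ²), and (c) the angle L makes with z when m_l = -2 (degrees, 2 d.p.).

L_z,max = lℏ = 3ℏ.
Σ m_l² = 28, so Σ(L_z)² = 28 ℏ².
For m_l = -2: cos θ = -2/√12, θ ≈ 125.26°.

L_z,max = 3ℏ; Σ(L_z)² = 28 ℏ²; θ(m_l=-2) ≈ 125.26°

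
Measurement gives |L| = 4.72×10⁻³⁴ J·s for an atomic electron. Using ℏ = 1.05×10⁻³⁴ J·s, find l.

In units of ℏ, |L| ≈ 4.495.
Set l(l+1) = 20.21; the integer solution is l = 4.

l = 4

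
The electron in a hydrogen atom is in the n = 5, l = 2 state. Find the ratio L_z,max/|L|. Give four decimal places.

L_z,max/|L| = 0.8165

|L| = √6 ℏ ≈ 2.4495ℏ, while L_z,max = lℏ = 2ℏ.
L_z,max/|L| = 2/√6 = 0.8165.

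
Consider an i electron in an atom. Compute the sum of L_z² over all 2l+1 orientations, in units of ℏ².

Σ(L_z)² = 182 ℏ²

The letter i corresponds to l = 6.
m_l ∈ {-6, -5, -4, -3, -2, -1, 0, 1, 2, 3, 4, 5, 6}.
Σ m_l² = 2·(1 + 4 + 9 + 16 + 25 + 36) = 182.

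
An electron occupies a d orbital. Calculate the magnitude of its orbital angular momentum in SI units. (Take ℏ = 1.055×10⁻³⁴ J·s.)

|L| = 2.584×10⁻³⁴ J·s

For a d orbital, l = 2.
|L| = ℏ√(l(l+1)) = ℏ√(2·3) = √6 ℏ
Numerically, |L| = 2.449 × (1.055×10⁻³⁴ J·s) = 2.584×10⁻³⁴ J·s.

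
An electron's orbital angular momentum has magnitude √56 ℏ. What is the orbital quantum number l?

l = 7

|L| = ℏ√(l(l+1)), so l(l+1) = 56.
l² + l − 56 = 0 ⇒ l = 7.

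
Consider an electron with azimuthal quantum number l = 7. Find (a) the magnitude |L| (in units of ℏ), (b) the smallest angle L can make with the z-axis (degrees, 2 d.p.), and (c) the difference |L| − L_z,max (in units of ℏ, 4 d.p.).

|L| = 2√14 ℏ ≈ 7.483ℏ; θ_min ≈ 20.70°; |L|−L_z,max ≈ 0.4833ℏ

|L| = ℏ√(7·8) = 2√14 ℏ ≈ 7.483ℏ.
cos θ_min = 7/√56, so θ_min ≈ 20.70°.
|L| − L_z,max = (2√14 − 7)ℏ ≈ 0.4833ℏ.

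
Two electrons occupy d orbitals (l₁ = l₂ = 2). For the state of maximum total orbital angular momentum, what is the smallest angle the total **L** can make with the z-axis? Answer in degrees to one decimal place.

L runs from |2 − 2| = 0 to 2 + 2 = 4.
L ∈ {0, 1, 2, 3, 4}.
The maximum is L = 4, with |L_tot| = ℏ√(4·5) = 2√5 ℏ.
The minimum angle with z is arccos(4/√20) ≈ 26.6°.

θ_min ≈ 26.6°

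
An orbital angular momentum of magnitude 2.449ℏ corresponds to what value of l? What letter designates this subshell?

Since |L|² = l(l+1)ℏ², l(l+1) = 6.
l² + l − 6 = 0 ⇒ l = 2.

l = 2 (d orbital)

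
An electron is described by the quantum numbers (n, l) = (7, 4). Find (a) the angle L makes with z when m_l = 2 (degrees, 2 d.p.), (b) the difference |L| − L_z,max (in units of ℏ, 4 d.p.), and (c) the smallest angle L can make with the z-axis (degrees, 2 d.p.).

For m_l = 2: cos θ = 2/√20, θ ≈ 63.43°.
|L| − L_z,max = (2√5 − 4)ℏ ≈ 0.4721ℏ.
cos θ_min = 4/√20, so θ_min ≈ 26.57°.

θ(m_l=2) ≈ 63.43°; |L|−L_z,max ≈ 0.4721ℏ; θ_min ≈ 26.57°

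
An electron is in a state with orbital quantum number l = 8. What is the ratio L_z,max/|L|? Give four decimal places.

L_z,max/|L| = 0.9428

|L| = 6√2 ℏ ≈ 8.4853ℏ, while L_z,max = lℏ = 8ℏ.
L_z,max/|L| = 8/√72 = 0.9428.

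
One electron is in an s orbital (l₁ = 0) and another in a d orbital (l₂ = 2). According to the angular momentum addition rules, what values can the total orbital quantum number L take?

L runs from |0 − 2| = 2 to 0 + 2 = 2.
Allowed values: L = 2.

L = 2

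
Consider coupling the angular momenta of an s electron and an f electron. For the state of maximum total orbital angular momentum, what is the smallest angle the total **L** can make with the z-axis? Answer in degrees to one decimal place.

Angular momentum addition gives L = |l₁ − l₂|, …, l₁ + l₂.
L ∈ {3}.
The maximum is L = 3, with |L_tot| = ℏ√(3·4) = 2√3 ℏ.
The minimum angle with z is arccos(3/√12) ≈ 30.0°.

θ_min ≈ 30.0°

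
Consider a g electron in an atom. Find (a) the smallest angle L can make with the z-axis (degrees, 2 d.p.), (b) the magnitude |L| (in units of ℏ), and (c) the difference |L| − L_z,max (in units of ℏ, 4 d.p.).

The letter g corresponds to l = 4.
cos θ_min = 4/√20, so θ_min ≈ 26.57°.
|L| = ℏ√(4·5) = 2√5 ℏ ≈ 4.472ℏ.
|L| − L_z,max = (2√5 − 4)ℏ ≈ 0.4721ℏ.

θ_min ≈ 26.57°; |L| = 2√5 ℏ ≈ 4.472ℏ; |L|−L_z,max ≈ 0.4721ℏ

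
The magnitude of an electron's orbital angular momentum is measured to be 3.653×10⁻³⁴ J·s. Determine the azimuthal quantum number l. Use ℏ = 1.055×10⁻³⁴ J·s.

Dividing by ℏ: |L|/ℏ ≈ 3.463.
Set l(l+1) = 11.99; the integer solution is l = 3.

l = 3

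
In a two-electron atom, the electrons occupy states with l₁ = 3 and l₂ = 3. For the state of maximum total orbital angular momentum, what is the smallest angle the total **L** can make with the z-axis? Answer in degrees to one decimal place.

θ_min ≈ 22.2°

By the triangle rule, |l₁ − l₂| ≤ L ≤ l₁ + l₂.
So L can be 0, 1, 2, 3, 4, 5, 6.
The maximum is L = 6, with |L_tot| = ℏ√(6·7) = √42 ℏ.
The minimum angle with z is arccos(6/√42) ≈ 22.2°.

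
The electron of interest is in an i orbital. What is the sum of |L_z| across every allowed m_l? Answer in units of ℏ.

Σ|L_z| = 42 ℏ

The letter i corresponds to l = 6.
m_l runs from −6 to 6, i.e. {-6, -5, -4, -3, -2, -1, 0, 1, 2, 3, 4, 5, 6}.
Σ|m_l| = 2·6(6+1)/2 = 42.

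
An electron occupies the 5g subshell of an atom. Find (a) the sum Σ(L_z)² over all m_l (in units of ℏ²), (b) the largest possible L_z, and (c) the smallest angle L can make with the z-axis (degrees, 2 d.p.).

5g means n = 5, l = 4.
Σ m_l² = 60, so Σ(L_z)² = 60 ℏ².
L_z,max = lℏ = 4ℏ.
cos θ_min = 4/√20, so θ_min ≈ 26.57°.

Σ(L_z)² = 60 ℏ²; L_z,max = 4ℏ; θ_min ≈ 26.57°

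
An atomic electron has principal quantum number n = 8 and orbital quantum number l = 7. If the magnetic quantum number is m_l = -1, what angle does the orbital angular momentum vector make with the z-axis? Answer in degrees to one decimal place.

θ ≈ 97.7°

|L|² = l(l+1)ℏ² = 56ℏ², so |L| = 2√14 ℏ.
L_z = m_l ℏ = −1ℏ.
cos θ = L_z/|L| = -1/√56, so θ ≈ 97.7°.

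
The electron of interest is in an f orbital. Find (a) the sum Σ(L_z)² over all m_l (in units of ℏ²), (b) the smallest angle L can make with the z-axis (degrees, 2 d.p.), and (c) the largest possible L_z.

Σ(L_z)² = 28 ℏ²; θ_min ≈ 30.00°; L_z,max = 3ℏ

An f state has l = 3.
Σ m_l² = 28, so Σ(L_z)² = 28 ℏ².
cos θ_min = 3/√12, so θ_min ≈ 30.00°.
L_z,max = lℏ = 3ℏ.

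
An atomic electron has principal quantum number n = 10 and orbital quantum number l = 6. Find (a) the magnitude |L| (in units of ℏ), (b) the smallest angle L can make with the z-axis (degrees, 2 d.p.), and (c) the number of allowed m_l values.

|L| = √42 ℏ ≈ 6.481ℏ; θ_min ≈ 22.21°; 13 values

|L| = ℏ√(6·7) = √42 ℏ ≈ 6.481ℏ.
cos θ_min = 6/√42, so θ_min ≈ 22.21°.
There are 2l+1 = 13 values of m_l.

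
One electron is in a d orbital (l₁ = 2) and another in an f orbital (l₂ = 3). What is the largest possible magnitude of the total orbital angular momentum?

The total orbital quantum number L ranges from |l₁ − l₂| to l₁ + l₂ in integer steps.
Allowed values: L = 1, 2, 3, 4, 5.
The largest magnitude corresponds to L = 5: |L_tot| = ℏ√(5·6) = √30 ℏ.

|L_tot|_max = √30 ℏ ≈ 5.477ℏ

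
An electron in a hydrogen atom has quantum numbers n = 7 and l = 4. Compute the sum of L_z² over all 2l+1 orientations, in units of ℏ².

Σ(L_z)² = 60 ℏ²

m_l runs from −4 to 4, i.e. {-4, -3, -2, -1, 0, 1, 2, 3, 4}.
Σ m_l² = l(l+1)(2l+1)/3 = 4·5·9/3 = 60.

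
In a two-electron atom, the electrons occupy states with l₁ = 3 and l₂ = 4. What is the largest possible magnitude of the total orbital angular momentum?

|L_tot|_max = 2√14 ℏ ≈ 7.483ℏ

Angular momentum addition gives L = |l₁ − l₂|, …, l₁ + l₂.
So L can be 1, 2, 3, 4, 5, 6, 7.
The largest magnitude corresponds to L = 7: |L_tot| = ℏ√(7·8) = 2√14 ℏ.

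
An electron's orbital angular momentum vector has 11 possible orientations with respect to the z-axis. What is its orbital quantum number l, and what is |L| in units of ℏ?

11 = 2l + 1, so l = (11−1)/2 = 5.
|L| = ℏ√(l(l+1)) = ℏ√(5·6) = √30 ℏ.

l = 5, |L| = √30 ℏ ≈ 5.477ℏ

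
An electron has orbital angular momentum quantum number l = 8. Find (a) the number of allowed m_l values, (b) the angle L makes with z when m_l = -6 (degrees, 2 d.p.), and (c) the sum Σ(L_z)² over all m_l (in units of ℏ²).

There are 2l+1 = 17 values of m_l.
For m_l = -6: cos θ = -6/√72, θ ≈ 135.00°.
Σ m_l² = 408, so Σ(L_z)² = 408 ℏ².

17 values; θ(m_l=-6) ≈ 135.00°; Σ(L_z)² = 408 ℏ²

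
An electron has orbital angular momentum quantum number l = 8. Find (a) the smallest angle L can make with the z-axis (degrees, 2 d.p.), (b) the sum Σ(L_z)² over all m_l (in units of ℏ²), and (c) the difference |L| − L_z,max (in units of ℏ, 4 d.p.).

cos θ_min = 8/√72, so θ_min ≈ 19.47°.
Σ m_l² = 408, so Σ(L_z)² = 408 ℏ².
|L| − L_z,max = (6√2 − 8)ℏ ≈ 0.4853ℏ.

θ_min ≈ 19.47°; Σ(L_z)² = 408 ℏ²; |L|−L_z,max ≈ 0.4853ℏ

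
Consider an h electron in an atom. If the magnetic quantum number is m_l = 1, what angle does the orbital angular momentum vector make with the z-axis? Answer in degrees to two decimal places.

The letter h corresponds to l = 5.
|L| = √(l(l+1)) ℏ = √30 ℏ.
L_z = m_l ℏ = 1ℏ.
cos θ = L_z/|L| = 1/√30, so θ ≈ 79.48°.

θ ≈ 79.48°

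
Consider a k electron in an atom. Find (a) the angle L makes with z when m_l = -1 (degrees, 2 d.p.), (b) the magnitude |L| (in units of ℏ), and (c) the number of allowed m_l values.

θ(m_l=-1) ≈ 97.68°; |L| = 2√14 ℏ ≈ 7.483ℏ; 15 values

The letter k corresponds to l = 7.
For m_l = -1: cos θ = -1/√56, θ ≈ 97.68°.
|L| = ℏ√(7·8) = 2√14 ℏ ≈ 7.483ℏ.
There are 2l+1 = 15 values of m_l.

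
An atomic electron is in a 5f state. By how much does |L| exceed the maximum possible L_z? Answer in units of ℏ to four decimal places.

|L| − L_z,max ≈ 0.4641ℏ

For 5f, l = 3.
|L| = 2√3 ℏ ≈ 3.4641ℏ, while L_z,max = lℏ = 3ℏ.
The difference is (2√3 − 3)ℏ ≈ 0.4641ℏ.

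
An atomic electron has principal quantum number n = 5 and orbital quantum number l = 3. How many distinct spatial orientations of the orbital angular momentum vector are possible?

The number of m_l values is 2l + 1 = 2·3 + 1 = 7.

7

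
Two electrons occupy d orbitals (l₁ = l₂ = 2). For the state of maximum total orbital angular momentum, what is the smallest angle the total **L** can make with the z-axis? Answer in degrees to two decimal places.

By the triangle rule, |l₁ − l₂| ≤ L ≤ l₁ + l₂.
So L can be 0, 1, 2, 3, 4.
The maximum is L = 4, with |L_tot| = ℏ√(4·5) = 2√5 ℏ.
The minimum angle with z is arccos(4/√20) ≈ 26.57°.

θ_min ≈ 26.57°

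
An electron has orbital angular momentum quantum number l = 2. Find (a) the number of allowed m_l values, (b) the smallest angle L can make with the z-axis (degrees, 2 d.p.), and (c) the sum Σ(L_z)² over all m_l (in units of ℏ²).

There are 2l+1 = 5 values of m_l.
cos θ_min = 2/√6, so θ_min ≈ 35.26°.
Σ m_l² = 10, so Σ(L_z)² = 10 ℏ².

5 values; θ_min ≈ 35.26°; Σ(L_z)² = 10 ℏ²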